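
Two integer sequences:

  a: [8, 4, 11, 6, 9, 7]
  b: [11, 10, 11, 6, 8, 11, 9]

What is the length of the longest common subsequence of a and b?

3

Match 8 [1,5], 11 [3,6], 9 [5,7] — 3 values in the same relative order in both. The LCS DP gives dp[6][7] = 3, so this is optimal.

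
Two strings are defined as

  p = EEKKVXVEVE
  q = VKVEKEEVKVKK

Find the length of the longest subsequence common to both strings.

4

Let dp[i][j] be the LCS length of the first i characters of p and the first j characters of q. dp[i][j] = dp[i-1][j-1]+1 when the i-th and j-th characters match, else max(dp[i-1][j], dp[i][j-1]).
    ·  V  K  V  E  K  E  E  V  K  V  K  K
 ·  0  0  0  0  0  0  0  0  0  0  0  0  0
 E  0  0  0  0  1  1  1  1  1  1  1  1  1
 E  0  0  0  0  1  1  2  2  2  2  2  2  2
 K  0  0  1  1  1  2  2  2  2  3  3  3  3
 K  0  0  1  1  1  2  2  2  2  3  3  4  4
 V  0  1  1  2  2  2  2  2  3  3  4  4  4
 X  0  1  1  2  2  2  2  2  3  3  4  4  4
 V  0  1  1  2  2  2  2  2  3  3  4  4  4
 E  0  1  1  2  3  3  3  3  3  3  4  4  4
 V  0  1  1  2  3  3  3  3  4  4  4  4  4
 E  0  1  1  2  3  3  4  4  4  4  4  4  4
dp[10][12] = 4. One LCS (by backtracking along matches): EEKK.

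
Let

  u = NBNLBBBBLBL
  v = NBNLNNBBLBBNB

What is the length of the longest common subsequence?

One common subsequence of length 9: N at u[1]=v[1], then B at u[2]=v[2], then N at u[3]=v[3], then L at u[4]=v[4], then B at u[5]=v[7], then B at u[6]=v[8], then B at u[7]=v[10], then B at u[8]=v[11], then B at u[10]=v[13]. Since dp[11][13] = 9, nothing longer is possible.

9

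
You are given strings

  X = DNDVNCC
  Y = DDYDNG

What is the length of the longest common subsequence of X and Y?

Let dp[i][j] be the LCS length of the first i characters of X and the first j characters of Y. dp[i][j] = dp[i-1][j-1]+1 when the i-th and j-th characters match, else max(dp[i-1][j], dp[i][j-1]).
    ·  D  D  Y  D  N  G
 ·  0  0  0  0  0  0  0
 D  0  1  1  1  1  1  1
 N  0  1  1  1  1  2  2
 D  0  1  2  2  2  2  2
 V  0  1  2  2  2  2  2
 N  0  1  2  2  2  3  3
 C  0  1  2  2  2  3  3
 C  0  1  2  2  2  3  3
dp[7][6] = 3. One LCS (by backtracking along matches): DDN.

3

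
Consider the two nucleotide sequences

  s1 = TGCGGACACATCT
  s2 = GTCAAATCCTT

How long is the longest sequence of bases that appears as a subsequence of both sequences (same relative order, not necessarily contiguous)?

8

Match T (s1 #1, s2 #2), then C (s1 #3, s2 #3), then A (s1 #6, s2 #4), then A (s1 #8, s2 #5), then A (s1 #10, s2 #6), then T (s1 #11, s2 #7), then C (s1 #12, s2 #9), then T (s1 #13, s2 #11) — 8 bases in the same relative order in both. dp[13][11] = 8 confirms this is the maximum.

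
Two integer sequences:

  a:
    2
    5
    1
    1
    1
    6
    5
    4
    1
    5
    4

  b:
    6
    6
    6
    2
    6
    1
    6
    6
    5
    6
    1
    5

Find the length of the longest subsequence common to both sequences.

Match 2 (a #1, b #4), then 1 (a #3, b #6), then 6 (a #6, b #8), then 5 (a #7, b #9), then 1 (a #9, b #11), then 5 (a #10, b #12) — 6 values in the same relative order in both. Since dp[11][12] = 6, nothing longer is possible.

6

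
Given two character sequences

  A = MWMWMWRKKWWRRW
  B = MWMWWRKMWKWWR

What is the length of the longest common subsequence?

11

One common subsequence of length 11: M [1,1], W [2,2], M [3,3], W [4,4], W [6,5], R [7,6], K [8,7], K [9,10], W [10,11], W [11,12], R [13,13]. Since dp[14][13] = 11, nothing longer is possible.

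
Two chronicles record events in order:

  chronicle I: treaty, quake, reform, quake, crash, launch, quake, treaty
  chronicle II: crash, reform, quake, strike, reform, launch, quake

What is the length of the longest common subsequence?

Taking quake (chronicle I #2, chronicle II #3) → reform (chronicle I #3, chronicle II #5) → launch (chronicle I #6, chronicle II #6) → quake (chronicle I #7, chronicle II #7) gives a common subsequence of length 4. Since dp[8][7] = 4, nothing longer is possible.

4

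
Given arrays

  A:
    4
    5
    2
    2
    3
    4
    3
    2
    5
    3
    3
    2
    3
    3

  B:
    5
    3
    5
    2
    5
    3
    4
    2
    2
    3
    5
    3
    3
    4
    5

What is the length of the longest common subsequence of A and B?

8

Match 5 at A[2]=B[3]; then 2 at A[3]=B[4]; then 3 at A[5]=B[6]; then 4 at A[6]=B[7]; then 3 at A[7]=B[10]; then 5 at A[9]=B[11]; then 3 at A[10]=B[12]; then 3 at A[11]=B[13] — 8 values in the same relative order in both. Since dp[14][15] = 8, nothing longer is possible.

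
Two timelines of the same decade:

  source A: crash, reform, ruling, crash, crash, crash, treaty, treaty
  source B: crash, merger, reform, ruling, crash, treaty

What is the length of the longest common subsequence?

5

One common subsequence of length 5: crash (source A #1, source B #1), reform (source A #2, source B #3), ruling (source A #3, source B #4), crash (source A #6, source B #5), treaty (source A #8, source B #6). The LCS DP gives dp[8][6] = 5, so this is optimal.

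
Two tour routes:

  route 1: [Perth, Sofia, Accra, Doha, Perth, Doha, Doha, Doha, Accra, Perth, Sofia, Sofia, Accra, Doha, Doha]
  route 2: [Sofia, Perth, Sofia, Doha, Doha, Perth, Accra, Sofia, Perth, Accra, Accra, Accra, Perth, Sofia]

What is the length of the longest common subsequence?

7

Taking Perth at route 1[1]=route 2[2], then Sofia at route 1[2]=route 2[3], then Accra at route 1[3]=route 2[7], then Perth at route 1[5]=route 2[9], then Accra at route 1[9]=route 2[12], then Perth at route 1[10]=route 2[13], then Sofia at route 1[12]=route 2[14] gives a common subsequence of length 7, and the DP table's final entry dp[15][14] is also 7, so no common subsequence is longer.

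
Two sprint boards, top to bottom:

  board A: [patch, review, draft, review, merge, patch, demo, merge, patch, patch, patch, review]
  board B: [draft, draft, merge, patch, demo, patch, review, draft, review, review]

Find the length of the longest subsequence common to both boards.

6

Taking draft at board A[3]=board B[2], then merge at board A[5]=board B[3], then patch at board A[6]=board B[4], then demo at board A[7]=board B[5], then patch at board A[9]=board B[6], then review at board A[12]=board B[10] gives a common subsequence of length 6. The LCS DP gives dp[12][10] = 6, so this is optimal.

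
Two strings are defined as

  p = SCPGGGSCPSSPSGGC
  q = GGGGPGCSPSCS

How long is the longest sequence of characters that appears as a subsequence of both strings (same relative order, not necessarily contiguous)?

Pick G at p[4]=q[3], G at p[5]=q[4], G at p[6]=q[6], C at p[8]=q[7], S at p[11]=q[8], P at p[12]=q[9], S at p[13]=q[10], C at p[16]=q[11]; all 8 characters appear in both, in order. dp[16][12] = 8 confirms this is the maximum.

8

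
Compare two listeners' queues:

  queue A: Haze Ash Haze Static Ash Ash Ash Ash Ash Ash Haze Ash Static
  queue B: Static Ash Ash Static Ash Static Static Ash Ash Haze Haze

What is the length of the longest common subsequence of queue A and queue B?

One common subsequence of length 7: Static (queue A #4, queue B #1); then Ash (queue A #5, queue B #2); then Ash (queue A #6, queue B #3); then Ash (queue A #7, queue B #5); then Ash (queue A #8, queue B #8); then Ash (queue A #9, queue B #9); then Haze (queue A #11, queue B #11). Since dp[13][11] = 7, nothing longer is possible.

7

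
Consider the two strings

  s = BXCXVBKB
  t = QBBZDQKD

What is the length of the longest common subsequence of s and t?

3

Taking B at s[1]=t[2], then B at s[6]=t[3], then K at s[7]=t[7] gives a common subsequence of length 3. Since dp[8][8] = 3, nothing longer is possible.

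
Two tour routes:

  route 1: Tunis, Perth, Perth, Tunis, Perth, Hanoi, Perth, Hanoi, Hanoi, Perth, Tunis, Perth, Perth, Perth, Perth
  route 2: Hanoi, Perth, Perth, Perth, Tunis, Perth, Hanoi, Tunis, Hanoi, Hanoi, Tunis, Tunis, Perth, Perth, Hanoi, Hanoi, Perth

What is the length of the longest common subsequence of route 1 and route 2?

11

One common subsequence of length 11: Perth (route 1 #2, route 2 #3), Perth (route 1 #3, route 2 #4), Tunis (route 1 #4, route 2 #5), Perth (route 1 #5, route 2 #6), Hanoi (route 1 #6, route 2 #7), Hanoi (route 1 #8, route 2 #9), Hanoi (route 1 #9, route 2 #10), Tunis (route 1 #11, route 2 #12), Perth (route 1 #12, route 2 #13), Perth (route 1 #13, route 2 #14), Perth (route 1 #15, route 2 #17). Since dp[15][17] = 11, nothing longer is possible.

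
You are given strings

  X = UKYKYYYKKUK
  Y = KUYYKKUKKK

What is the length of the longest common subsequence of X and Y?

7

Let dp[i][j] be the LCS length of the first i characters of X and the first j characters of Y. dp[i][j] = dp[i-1][j-1]+1 when the i-th and j-th characters match, else max(dp[i-1][j], dp[i][j-1]).
    ·  K  U  Y  Y  K  K  U  K  K  K
 ·  0  0  0  0  0  0  0  0  0  0  0
 U  0  0  1  1  1  1  1  1  1  1  1
 K  0  1  1  1  1  2  2  2  2  2  2
 Y  0  1  1  2  2  2  2  2  2  2  2
 K  0  1  1  2  2  3  3  3  3  3  3
 Y  0  1  1  2  3  3  3  3  3  3  3
 Y  0  1  1  2  3  3  3  3  3  3  3
 Y  0  1  1  2  3  3  3  3  3  3  3
 K  0  1  1  2  3  4  4  4  4  4  4
 K  0  1  1  2  3  4  5  5  5  5  5
 U  0  1  2  2  3  4  5  6  6  6  6
 K  0  1  2  2  3  4  5  6  7  7  7
dp[11][10] = 7. One LCS (by backtracking along matches): UYYKKUK.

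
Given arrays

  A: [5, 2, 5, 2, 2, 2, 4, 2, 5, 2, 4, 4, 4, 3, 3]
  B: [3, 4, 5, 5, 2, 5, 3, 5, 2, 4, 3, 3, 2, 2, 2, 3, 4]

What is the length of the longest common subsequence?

8

One common subsequence of length 8: 5 (A #1, B #4), 2 (A #2, B #5), 5 (A #3, B #8), 2 (A #4, B #9), 2 (A #5, B #13), 2 (A #6, B #14), 2 (A #8, B #15), 4 (A #13, B #17). The LCS DP gives dp[15][17] = 8, so this is optimal.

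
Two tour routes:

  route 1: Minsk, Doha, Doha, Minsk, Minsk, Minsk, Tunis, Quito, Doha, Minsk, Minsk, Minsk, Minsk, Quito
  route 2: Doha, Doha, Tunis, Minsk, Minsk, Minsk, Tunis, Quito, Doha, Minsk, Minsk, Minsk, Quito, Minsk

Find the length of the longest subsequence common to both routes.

12

Pick Doha at route 1[2]=route 2[1]; then Doha at route 1[3]=route 2[2]; then Minsk at route 1[4]=route 2[4]; then Minsk at route 1[5]=route 2[5]; then Minsk at route 1[6]=route 2[6]; then Tunis at route 1[7]=route 2[7]; then Quito at route 1[8]=route 2[8]; then Doha at route 1[9]=route 2[9]; then Minsk at route 1[10]=route 2[10]; then Minsk at route 1[11]=route 2[11]; then Minsk at route 1[12]=route 2[12]; then Minsk at route 1[13]=route 2[14]; all 12 stops appear in both, in order. dp[14][14] = 12 confirms this is the maximum.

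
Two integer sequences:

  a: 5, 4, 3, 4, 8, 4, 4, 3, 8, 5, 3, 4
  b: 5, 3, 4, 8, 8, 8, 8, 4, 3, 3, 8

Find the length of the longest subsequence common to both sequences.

7

Let dp[i][j] be the LCS length of the first i values of a and the first j values of b. dp[i][j] = dp[i-1][j-1]+1 when the i-th and j-th values match, else max(dp[i-1][j], dp[i][j-1]).
    ·  5  3  4  8  8  8  8  4  3  3  8
 ·  0  0  0  0  0  0  0  0  0  0  0  0
 5  0  1  1  1  1  1  1  1  1  1  1  1
 4  0  1  1  2  2  2  2  2  2  2  2  2
 3  0  1  2  2  2  2  2  2  2  3  3  3
 4  0  1  2  3  3  3  3  3  3  3  3  3
 8  0  1  2  3  4  4  4  4  4  4  4  4
 4  0  1  2  3  4  4  4  4  5  5  5  5
 4  0  1  2  3  4  4  4  4  5  5  5  5
 3  0  1  2  3  4  4  4  4  5  6  6  6
 8  0  1  2  3  4  5  5  5  5  6  6  7
 5  0  1  2  3  4  5  5  5  5  6  6  7
 3  0  1  2  3  4  5  5  5  5  6  7  7
 4  0  1  2  3  4  5  5  5  6  6  7  7
dp[12][11] = 7. One LCS (by backtracking along matches): 5, 3, 4, 8, 4, 3, 8.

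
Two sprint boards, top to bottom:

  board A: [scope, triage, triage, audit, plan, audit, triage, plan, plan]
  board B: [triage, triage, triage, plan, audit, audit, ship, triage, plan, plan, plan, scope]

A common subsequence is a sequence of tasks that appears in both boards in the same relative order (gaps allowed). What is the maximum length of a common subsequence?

Taking triage (board A #2, board B #2), then triage (board A #3, board B #3), then audit (board A #4, board B #5), then audit (board A #6, board B #6), then triage (board A #7, board B #8), then plan (board A #8, board B #10), then plan (board A #9, board B #11) gives a common subsequence of length 7. Since dp[9][12] = 7, nothing longer is possible.

7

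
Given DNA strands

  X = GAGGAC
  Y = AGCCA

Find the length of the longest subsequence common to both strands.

3

Taking A at X[2]=Y[1] → G at X[3]=Y[2] → A at X[5]=Y[5] gives a common subsequence of length 3. Since dp[6][5] = 3, nothing longer is possible.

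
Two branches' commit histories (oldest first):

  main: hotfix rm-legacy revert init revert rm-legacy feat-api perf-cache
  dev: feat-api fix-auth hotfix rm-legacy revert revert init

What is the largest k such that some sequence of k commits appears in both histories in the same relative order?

Taking hotfix at main[1]=dev[3]; then rm-legacy at main[2]=dev[4]; then revert at main[3]=dev[6]; then init at main[4]=dev[7] gives a common subsequence of length 4, and the DP table's final entry dp[8][7] is also 4, so no common subsequence is longer.

4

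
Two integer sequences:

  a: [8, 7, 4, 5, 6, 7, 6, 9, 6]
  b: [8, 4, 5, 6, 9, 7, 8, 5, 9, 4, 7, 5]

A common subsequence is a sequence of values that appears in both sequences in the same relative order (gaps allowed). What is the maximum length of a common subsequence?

Match 8 [1,1] → 4 [3,2] → 5 [4,3] → 6 [5,4] → 7 [6,6] → 9 [8,9] — 6 values in the same relative order in both. dp[9][12] = 6 confirms this is the maximum.

6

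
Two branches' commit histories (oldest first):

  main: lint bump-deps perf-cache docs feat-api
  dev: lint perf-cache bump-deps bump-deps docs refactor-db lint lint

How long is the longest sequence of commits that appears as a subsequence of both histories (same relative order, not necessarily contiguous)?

Match lint [1,1]; then bump-deps [2,4]; then docs [4,5] — 3 commits in the same relative order in both. Since dp[5][8] = 3, nothing longer is possible.

3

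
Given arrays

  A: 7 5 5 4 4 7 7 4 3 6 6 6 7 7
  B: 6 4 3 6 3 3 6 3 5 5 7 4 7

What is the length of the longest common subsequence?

One common subsequence of length 6: 4 [8,2], then 3 [9,3], then 6 [10,4], then 6 [11,7], then 7 [13,11], then 7 [14,13]. The LCS DP gives dp[14][13] = 6, so this is optimal.

6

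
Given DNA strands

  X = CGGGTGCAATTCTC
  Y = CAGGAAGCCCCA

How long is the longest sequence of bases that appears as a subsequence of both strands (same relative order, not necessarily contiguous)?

7

Pick C at X[1]=Y[1], G at X[2]=Y[3], G at X[3]=Y[4], G at X[4]=Y[7], C at X[7]=Y[9], C at X[12]=Y[10], C at X[14]=Y[11]; all 7 bases appear in both, in order. Since dp[14][12] = 7, nothing longer is possible.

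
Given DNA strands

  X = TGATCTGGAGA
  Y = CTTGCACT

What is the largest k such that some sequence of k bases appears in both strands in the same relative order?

5

Let dp[i][j] be the LCS length of the first i bases of X and the first j bases of Y. dp[i][j] = dp[i-1][j-1]+1 when the i-th and j-th bases match, else max(dp[i-1][j], dp[i][j-1]).
    ·  C  T  T  G  C  A  C  T
 ·  0  0  0  0  0  0  0  0  0
 T  0  0  1  1  1  1  1  1  1
 G  0  0  1  1  2  2  2  2  2
 A  0  0  1  1  2  2  3  3  3
 T  0  0  1  2  2  2  3  3  4
 C  0  1  1  2  2  3  3  4  4
 T  0  1  2  2  2  3  3  4  5
 G  0  1  2  2  3  3  3  4  5
 G  0  1  2  2  3  3  3  4  5
 A  0  1  2  2  3  3  4  4  5
 G  0  1  2  2  3  3  4  4  5
 A  0  1  2  2  3  3  4  4  5
dp[11][8] = 5. One LCS (by backtracking along matches): TGACT.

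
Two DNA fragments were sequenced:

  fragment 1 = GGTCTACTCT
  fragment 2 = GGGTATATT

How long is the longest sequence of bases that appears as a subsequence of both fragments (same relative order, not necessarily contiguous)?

Taking G at fragment 1[1]=fragment 2[2], then G at fragment 1[2]=fragment 2[3], then T at fragment 1[3]=fragment 2[4], then T at fragment 1[5]=fragment 2[6], then A at fragment 1[6]=fragment 2[7], then T at fragment 1[8]=fragment 2[8], then T at fragment 1[10]=fragment 2[9] gives a common subsequence of length 7. dp[10][9] = 7 confirms this is the maximum.

7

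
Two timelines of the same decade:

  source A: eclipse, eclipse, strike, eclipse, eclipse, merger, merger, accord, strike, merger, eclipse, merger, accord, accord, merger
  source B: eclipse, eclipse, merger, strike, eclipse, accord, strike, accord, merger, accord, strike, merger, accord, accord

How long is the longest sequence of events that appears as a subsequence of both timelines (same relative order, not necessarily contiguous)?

Pick eclipse (source A #1, source B #1), eclipse (source A #2, source B #2), strike (source A #3, source B #4), eclipse (source A #4, source B #5), merger (source A #7, source B #9), accord (source A #8, source B #10), strike (source A #9, source B #11), merger (source A #12, source B #12), accord (source A #13, source B #13), accord (source A #14, source B #14); all 10 events appear in both, in order. Since dp[15][14] = 10, nothing longer is possible.

10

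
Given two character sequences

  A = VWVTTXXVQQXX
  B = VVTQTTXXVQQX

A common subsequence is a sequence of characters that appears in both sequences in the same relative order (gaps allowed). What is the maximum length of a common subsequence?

Taking V (A #1, B #1), then V (A #3, B #2), then T (A #4, B #5), then T (A #5, B #6), then X (A #6, B #7), then X (A #7, B #8), then V (A #8, B #9), then Q (A #9, B #10), then Q (A #10, B #11), then X (A #12, B #12) gives a common subsequence of length 10. Since dp[12][12] = 10, nothing longer is possible.

10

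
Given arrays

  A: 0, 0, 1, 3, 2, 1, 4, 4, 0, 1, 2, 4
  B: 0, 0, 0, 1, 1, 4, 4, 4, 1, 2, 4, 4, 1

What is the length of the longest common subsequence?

Taking 0 [1,2]; then 0 [2,3]; then 1 [3,4]; then 1 [6,5]; then 4 [7,7]; then 4 [8,8]; then 1 [10,9]; then 2 [11,10]; then 4 [12,12] gives a common subsequence of length 9. Since dp[12][13] = 9, nothing longer is possible.

9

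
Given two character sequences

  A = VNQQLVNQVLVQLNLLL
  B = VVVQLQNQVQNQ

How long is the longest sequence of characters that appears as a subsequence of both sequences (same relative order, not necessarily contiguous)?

8

Match V [1,3], Q [3,4], Q [4,6], N [7,7], Q [8,8], V [11,9], Q [12,10], N [14,11] — 8 characters in the same relative order in both. The LCS DP gives dp[17][12] = 8, so this is optimal.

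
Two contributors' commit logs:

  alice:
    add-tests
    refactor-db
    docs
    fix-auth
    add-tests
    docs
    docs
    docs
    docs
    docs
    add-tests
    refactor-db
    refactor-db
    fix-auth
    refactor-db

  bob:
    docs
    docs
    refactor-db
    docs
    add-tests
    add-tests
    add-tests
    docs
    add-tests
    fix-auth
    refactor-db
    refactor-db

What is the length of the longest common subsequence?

One common subsequence of length 7: refactor-db [2,3], docs [3,4], add-tests [5,7], docs [10,8], add-tests [11,9], refactor-db [13,11], refactor-db [15,12]. dp[15][12] = 7 confirms this is the maximum.

7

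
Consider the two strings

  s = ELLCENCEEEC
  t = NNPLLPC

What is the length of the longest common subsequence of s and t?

One common subsequence of length 3: L (s #2, t #4) → L (s #3, t #5) → C (s #11, t #7), and the DP table's final entry dp[11][7] is also 3, so no common subsequence is longer.

3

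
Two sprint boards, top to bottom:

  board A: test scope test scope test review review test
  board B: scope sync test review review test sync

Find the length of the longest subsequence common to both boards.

5

Match scope (board A #2, board B #1) → test (board A #5, board B #3) → review (board A #6, board B #4) → review (board A #7, board B #5) → test (board A #8, board B #6) — 5 tasks in the same relative order in both, and the DP table's final entry dp[8][7] is also 5, so no common subsequence is longer.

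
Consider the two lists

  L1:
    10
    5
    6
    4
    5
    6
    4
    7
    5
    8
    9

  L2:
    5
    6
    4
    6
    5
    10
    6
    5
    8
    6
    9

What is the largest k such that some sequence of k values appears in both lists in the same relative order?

8

Pick 5 at L1[2]=L2[1], then 6 at L1[3]=L2[2], then 4 at L1[4]=L2[3], then 5 at L1[5]=L2[5], then 6 at L1[6]=L2[7], then 5 at L1[9]=L2[8], then 8 at L1[10]=L2[9], then 9 at L1[11]=L2[11]; all 8 values appear in both, in order. Since dp[11][11] = 8, nothing longer is possible.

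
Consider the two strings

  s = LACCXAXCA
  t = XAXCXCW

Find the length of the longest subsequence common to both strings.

4

Match A at s[2]=t[2]; then C at s[4]=t[4]; then X at s[7]=t[5]; then C at s[8]=t[6] — 4 characters in the same relative order in both. dp[9][7] = 4 confirms this is the maximum.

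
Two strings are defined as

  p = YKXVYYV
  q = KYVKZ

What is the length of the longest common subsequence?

3

Taking K [2,1] → Y [6,2] → V [7,3] gives a common subsequence of length 3. Since dp[7][5] = 3, nothing longer is possible.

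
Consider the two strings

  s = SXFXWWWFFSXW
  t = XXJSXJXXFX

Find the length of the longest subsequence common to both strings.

5

Pick S (s #1, t #4), X (s #2, t #7), X (s #4, t #8), F (s #9, t #9), X (s #11, t #10); all 5 characters appear in both, in order. dp[12][10] = 5 confirms this is the maximum.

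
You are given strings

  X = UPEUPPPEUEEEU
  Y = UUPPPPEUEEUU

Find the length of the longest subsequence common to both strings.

10

Taking U at X[1]=Y[2]; then P at X[2]=Y[3]; then P at X[5]=Y[4]; then P at X[6]=Y[5]; then P at X[7]=Y[6]; then E at X[8]=Y[7]; then U at X[9]=Y[8]; then E at X[10]=Y[9]; then E at X[11]=Y[10]; then U at X[13]=Y[12] gives a common subsequence of length 10. Since dp[13][12] = 10, nothing longer is possible.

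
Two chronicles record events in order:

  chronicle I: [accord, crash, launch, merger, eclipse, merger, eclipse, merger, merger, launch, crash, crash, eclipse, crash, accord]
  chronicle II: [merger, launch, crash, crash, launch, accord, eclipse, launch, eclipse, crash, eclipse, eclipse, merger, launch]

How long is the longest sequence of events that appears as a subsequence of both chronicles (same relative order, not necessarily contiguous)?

Match accord [1,6], then crash [2,10], then eclipse [5,11], then eclipse [7,12], then merger [9,13], then launch [10,14] — 6 events in the same relative order in both. Since dp[15][14] = 6, nothing longer is possible.

6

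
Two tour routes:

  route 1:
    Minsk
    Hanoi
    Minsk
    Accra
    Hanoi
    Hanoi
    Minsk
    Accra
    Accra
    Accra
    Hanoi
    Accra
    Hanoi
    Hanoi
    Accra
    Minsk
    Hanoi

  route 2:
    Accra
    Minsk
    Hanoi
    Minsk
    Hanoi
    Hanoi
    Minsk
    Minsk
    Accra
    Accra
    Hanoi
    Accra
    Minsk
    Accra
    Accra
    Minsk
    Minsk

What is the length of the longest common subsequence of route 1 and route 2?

Match Minsk at route 1[1]=route 2[2], then Hanoi at route 1[2]=route 2[3], then Minsk at route 1[3]=route 2[4], then Hanoi at route 1[5]=route 2[5], then Hanoi at route 1[6]=route 2[6], then Minsk at route 1[7]=route 2[8], then Accra at route 1[8]=route 2[9], then Accra at route 1[9]=route 2[10], then Accra at route 1[10]=route 2[12], then Accra at route 1[12]=route 2[14], then Accra at route 1[15]=route 2[15], then Minsk at route 1[16]=route 2[17] — 12 stops in the same relative order in both, and the DP table's final entry dp[17][17] is also 12, so no common subsequence is longer.

12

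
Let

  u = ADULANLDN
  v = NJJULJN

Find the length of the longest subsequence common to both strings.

Match U [3,4]; then L [4,5]; then N [9,7] — 3 characters in the same relative order in both. The LCS DP gives dp[9][7] = 3, so this is optimal.

3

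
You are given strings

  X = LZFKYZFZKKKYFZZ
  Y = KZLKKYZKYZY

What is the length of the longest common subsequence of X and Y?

7

One common subsequence of length 7: L [1,3], then K [4,5], then Y [5,6], then Z [8,7], then K [11,8], then Y [12,9], then Z [14,10]. Since dp[15][11] = 7, nothing longer is possible.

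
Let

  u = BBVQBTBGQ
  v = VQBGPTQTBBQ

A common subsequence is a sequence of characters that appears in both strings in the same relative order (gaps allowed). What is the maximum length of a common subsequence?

6

Let dp[i][j] be the LCS length of the first i characters of u and the first j characters of v. dp[i][j] = dp[i-1][j-1]+1 when the i-th and j-th characters match, else max(dp[i-1][j], dp[i][j-1]).
    ·  V  Q  B  G  P  T  Q  T  B  B  Q
 ·  0  0  0  0  0  0  0  0  0  0  0  0
 B  0  0  0  1  1  1  1  1  1  1  1  1
 B  0  0  0  1  1  1  1  1  1  2  2  2
 V  0  1  1  1  1  1  1  1  1  2  2  2
 Q  0  1  2  2  2  2  2  2  2  2  2  3
 B  0  1  2  3  3  3  3  3  3  3  3  3
 T  0  1  2  3  3  3  4  4  4  4  4  4
 B  0  1  2  3  3  3  4  4  4  5  5  5
 G  0  1  2  3  4  4  4  4  4  5  5  5
 Q  0  1  2  3  4  4  4  5  5  5  5  6
dp[9][11] = 6. One LCS (by backtracking along matches): VQBTBQ.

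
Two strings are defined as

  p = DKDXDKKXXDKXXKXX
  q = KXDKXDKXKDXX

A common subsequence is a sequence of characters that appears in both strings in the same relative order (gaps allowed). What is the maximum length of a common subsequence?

11

Pick K [2,1]; then X [4,2]; then D [5,3]; then K [7,4]; then X [9,5]; then D [10,6]; then K [11,7]; then X [13,8]; then K [14,9]; then X [15,11]; then X [16,12]; all 11 characters appear in both, in order. The LCS DP gives dp[16][12] = 11, so this is optimal.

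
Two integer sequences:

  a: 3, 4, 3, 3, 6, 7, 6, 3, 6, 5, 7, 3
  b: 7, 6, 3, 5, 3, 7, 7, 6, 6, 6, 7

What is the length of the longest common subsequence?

Let dp[i][j] be the LCS length of the first i values of a and the first j values of b. dp[i][j] = dp[i-1][j-1]+1 when the i-th and j-th values match, else max(dp[i-1][j], dp[i][j-1]).
    ·  7  6  3  5  3  7  7  6  6  6  7
 ·  0  0  0  0  0  0  0  0  0  0  0  0
 3  0  0  0  1  1  1  1  1  1  1  1  1
 4  0  0  0  1  1  1  1  1  1  1  1  1
 3  0  0  0  1  1  2  2  2  2  2  2  2
 3  0  0  0  1  1  2  2  2  2  2  2  2
 6  0  0  1  1  1  2  2  2  3  3  3  3
 7  0  1  1  1  1  2  3  3  3  3  3  4
 6  0  1  2  2  2  2  3  3  4  4  4  4
 3  0  1  2  3  3  3  3  3  4  4  4  4
 6  0  1  2  3  3  3  3  3  4  5  5  5
 5  0  1  2  3  4  4  4  4  4  5  5  5
 7  0  1  2  3  4  4  5  5  5  5  5  6
 3  0  1  2  3  4  5  5  5  5  5  5  6
dp[12][11] = 6. One LCS (by backtracking along matches): 3, 3, 6, 6, 6, 7.

6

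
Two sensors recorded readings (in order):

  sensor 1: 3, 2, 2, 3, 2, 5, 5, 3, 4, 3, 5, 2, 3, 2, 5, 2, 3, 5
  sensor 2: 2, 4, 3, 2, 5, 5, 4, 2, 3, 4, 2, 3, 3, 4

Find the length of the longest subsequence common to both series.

10

Taking 2 (sensor 1 #2, sensor 2 #1); then 3 (sensor 1 #4, sensor 2 #3); then 2 (sensor 1 #5, sensor 2 #4); then 5 (sensor 1 #6, sensor 2 #5); then 5 (sensor 1 #7, sensor 2 #6); then 3 (sensor 1 #8, sensor 2 #9); then 4 (sensor 1 #9, sensor 2 #10); then 2 (sensor 1 #12, sensor 2 #11); then 3 (sensor 1 #13, sensor 2 #12); then 3 (sensor 1 #17, sensor 2 #13) gives a common subsequence of length 10. dp[18][14] = 10 confirms this is the maximum.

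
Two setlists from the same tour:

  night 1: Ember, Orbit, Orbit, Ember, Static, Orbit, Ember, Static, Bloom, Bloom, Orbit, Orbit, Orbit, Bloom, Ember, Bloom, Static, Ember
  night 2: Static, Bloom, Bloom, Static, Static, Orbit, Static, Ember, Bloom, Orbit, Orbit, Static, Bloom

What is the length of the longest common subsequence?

Pick Orbit [3,6] → Static [5,7] → Ember [7,8] → Bloom [10,9] → Orbit [11,10] → Orbit [12,11] → Bloom [16,13]; all 7 songs appear in both, in order. dp[18][13] = 7 confirms this is the maximum.

7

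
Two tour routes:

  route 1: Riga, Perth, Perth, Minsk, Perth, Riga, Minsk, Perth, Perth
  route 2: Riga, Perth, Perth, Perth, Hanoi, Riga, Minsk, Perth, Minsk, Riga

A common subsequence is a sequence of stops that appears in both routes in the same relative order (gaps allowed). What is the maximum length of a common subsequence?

7

Pick Riga [1,1] → Perth [2,2] → Perth [3,3] → Perth [5,4] → Riga [6,6] → Minsk [7,7] → Perth [8,8]; all 7 stops appear in both, in order. The LCS DP gives dp[9][10] = 7, so this is optimal.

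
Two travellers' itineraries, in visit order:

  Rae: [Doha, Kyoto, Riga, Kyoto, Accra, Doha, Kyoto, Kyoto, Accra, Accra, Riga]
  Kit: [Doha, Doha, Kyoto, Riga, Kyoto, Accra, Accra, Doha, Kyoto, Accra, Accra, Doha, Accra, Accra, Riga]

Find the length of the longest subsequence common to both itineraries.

Pick Doha (Rae #1, Kit #2); then Kyoto (Rae #2, Kit #3); then Riga (Rae #3, Kit #4); then Kyoto (Rae #4, Kit #5); then Accra (Rae #5, Kit #7); then Doha (Rae #6, Kit #8); then Kyoto (Rae #7, Kit #9); then Accra (Rae #9, Kit #13); then Accra (Rae #10, Kit #14); then Riga (Rae #11, Kit #15); all 10 stops appear in both, in order. dp[11][15] = 10 confirms this is the maximum.

10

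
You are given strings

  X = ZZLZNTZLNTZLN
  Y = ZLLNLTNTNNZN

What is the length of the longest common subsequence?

8

Taking Z at X[1]=Y[1]; then L at X[3]=Y[3]; then N at X[5]=Y[4]; then T at X[6]=Y[6]; then N at X[9]=Y[7]; then T at X[10]=Y[8]; then Z at X[11]=Y[11]; then N at X[13]=Y[12] gives a common subsequence of length 8, and the DP table's final entry dp[13][12] is also 8, so no common subsequence is longer.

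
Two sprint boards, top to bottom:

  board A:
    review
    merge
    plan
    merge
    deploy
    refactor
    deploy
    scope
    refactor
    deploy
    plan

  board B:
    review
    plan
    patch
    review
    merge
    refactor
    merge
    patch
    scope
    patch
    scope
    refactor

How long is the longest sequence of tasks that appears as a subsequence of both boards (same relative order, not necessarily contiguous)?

Match review [1,1], plan [3,2], merge [4,5], refactor [6,6], scope [8,11], refactor [9,12] — 6 tasks in the same relative order in both. dp[11][12] = 6 confirms this is the maximum.

6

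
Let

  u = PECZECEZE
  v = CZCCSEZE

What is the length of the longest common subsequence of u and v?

6

Let dp[i][j] be the LCS length of the first i characters of u and the first j characters of v. dp[i][j] = dp[i-1][j-1]+1 when the i-th and j-th characters match, else max(dp[i-1][j], dp[i][j-1]).
    ·  C  Z  C  C  S  E  Z  E
 ·  0  0  0  0  0  0  0  0  0
 P  0  0  0  0  0  0  0  0  0
 E  0  0  0  0  0  0  1  1  1
 C  0  1  1  1  1  1  1  1  1
 Z  0  1  2  2  2  2  2  2  2
 E  0  1  2  2  2  2  3  3  3
 C  0  1  2  3  3  3  3  3  3
 E  0  1  2  3  3  3  4  4  4
 Z  0  1  2  3  3  3  4  5  5
 E  0  1  2  3  3  3  4  5  6
dp[9][8] = 6. One LCS (by backtracking along matches): CZCEZE.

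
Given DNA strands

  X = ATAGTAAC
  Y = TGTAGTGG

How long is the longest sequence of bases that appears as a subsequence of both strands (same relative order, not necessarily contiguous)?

One common subsequence of length 4: T (X #2, Y #3); then A (X #3, Y #4); then G (X #4, Y #5); then T (X #5, Y #6). dp[8][8] = 4 confirms this is the maximum.

4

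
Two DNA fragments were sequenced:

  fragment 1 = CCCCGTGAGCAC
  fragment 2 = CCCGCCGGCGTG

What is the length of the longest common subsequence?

Pick C at fragment 1[1]=fragment 2[3], C at fragment 1[2]=fragment 2[5], C at fragment 1[3]=fragment 2[6], C at fragment 1[4]=fragment 2[9], G at fragment 1[5]=fragment 2[10], T at fragment 1[6]=fragment 2[11], G at fragment 1[9]=fragment 2[12]; all 7 bases appear in both, in order. dp[12][12] = 7 confirms this is the maximum.

7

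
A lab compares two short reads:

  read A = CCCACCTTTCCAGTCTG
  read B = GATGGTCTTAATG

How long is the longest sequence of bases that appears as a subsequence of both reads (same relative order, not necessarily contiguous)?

Pick A [4,2], C [6,7], T [7,8], T [8,9], A [12,11], T [16,12], G [17,13]; all 7 bases appear in both, in order. dp[17][13] = 7 confirms this is the maximum.

7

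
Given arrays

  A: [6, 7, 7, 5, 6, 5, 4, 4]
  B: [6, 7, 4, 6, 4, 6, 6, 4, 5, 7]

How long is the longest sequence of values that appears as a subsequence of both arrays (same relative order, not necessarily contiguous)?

5

Taking 6 at A[1]=B[1] → 7 at A[2]=B[2] → 6 at A[5]=B[4] → 4 at A[7]=B[5] → 4 at A[8]=B[8] gives a common subsequence of length 5. dp[8][10] = 5 confirms this is the maximum.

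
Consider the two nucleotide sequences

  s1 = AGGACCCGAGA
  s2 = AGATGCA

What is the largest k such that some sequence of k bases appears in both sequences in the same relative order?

Let dp[i][j] be the LCS length of the first i bases of s1 and the first j bases of s2. dp[i][j] = dp[i-1][j-1]+1 when the i-th and j-th bases match, else max(dp[i-1][j], dp[i][j-1]).
    ·  A  G  A  T  G  C  A
 ·  0  0  0  0  0  0  0  0
 A  0  1  1  1  1  1  1  1
 G  0  1  2  2  2  2  2  2
 G  0  1  2  2  2  3  3  3
 A  0  1  2  3  3  3  3  4
 C  0  1  2  3  3  3  4  4
 C  0  1  2  3  3  3  4  4
 C  0  1  2  3  3  3  4  4
 G  0  1  2  3  3  4  4  4
 A  0  1  2  3  3  4  4  5
 G  0  1  2  3  3  4  4  5
 A  0  1  2  3  3  4  4  5
dp[11][7] = 5. One LCS (by backtracking along matches): AGGCA.

5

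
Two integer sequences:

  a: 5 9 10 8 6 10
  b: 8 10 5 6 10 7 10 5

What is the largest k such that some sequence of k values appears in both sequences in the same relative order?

One common subsequence of length 3: 5 [1,3] → 10 [3,5] → 10 [6,7]. Since dp[6][8] = 3, nothing longer is possible.

3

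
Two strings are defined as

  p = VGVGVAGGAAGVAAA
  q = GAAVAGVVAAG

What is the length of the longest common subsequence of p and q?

Taking G at p[4]=q[1], A at p[6]=q[2], A at p[9]=q[3], A at p[10]=q[5], G at p[11]=q[6], V at p[12]=q[8], A at p[13]=q[9], A at p[14]=q[10] gives a common subsequence of length 8. Since dp[15][11] = 8, nothing longer is possible.

8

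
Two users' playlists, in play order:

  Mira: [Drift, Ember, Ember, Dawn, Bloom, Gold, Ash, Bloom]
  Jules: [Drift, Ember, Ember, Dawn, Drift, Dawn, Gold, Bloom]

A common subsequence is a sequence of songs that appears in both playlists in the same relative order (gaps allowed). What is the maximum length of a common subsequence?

6

One common subsequence of length 6: Drift (Mira #1, Jules #1), then Ember (Mira #2, Jules #2), then Ember (Mira #3, Jules #3), then Dawn (Mira #4, Jules #6), then Gold (Mira #6, Jules #7), then Bloom (Mira #8, Jules #8), and the DP table's final entry dp[8][8] is also 6, so no common subsequence is longer.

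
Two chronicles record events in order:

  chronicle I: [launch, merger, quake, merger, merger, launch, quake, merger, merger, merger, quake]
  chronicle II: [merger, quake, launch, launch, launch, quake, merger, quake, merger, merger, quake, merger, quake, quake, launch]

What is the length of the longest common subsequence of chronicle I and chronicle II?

One common subsequence of length 8: launch at chronicle I[1]=chronicle II[5] → merger at chronicle I[2]=chronicle II[7] → quake at chronicle I[3]=chronicle II[8] → merger at chronicle I[4]=chronicle II[9] → merger at chronicle I[5]=chronicle II[10] → quake at chronicle I[7]=chronicle II[11] → merger at chronicle I[8]=chronicle II[12] → quake at chronicle I[11]=chronicle II[14], and the DP table's final entry dp[11][15] is also 8, so no common subsequence is longer.

8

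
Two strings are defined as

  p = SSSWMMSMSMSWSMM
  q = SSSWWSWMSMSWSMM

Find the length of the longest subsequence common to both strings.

13

Match S (p #1, q #1), S (p #2, q #2), S (p #3, q #3), W (p #4, q #5), S (p #7, q #6), M (p #8, q #8), S (p #9, q #9), M (p #10, q #10), S (p #11, q #11), W (p #12, q #12), S (p #13, q #13), M (p #14, q #14), M (p #15, q #15) — 13 characters in the same relative order in both, and the DP table's final entry dp[15][15] is also 13, so no common subsequence is longer.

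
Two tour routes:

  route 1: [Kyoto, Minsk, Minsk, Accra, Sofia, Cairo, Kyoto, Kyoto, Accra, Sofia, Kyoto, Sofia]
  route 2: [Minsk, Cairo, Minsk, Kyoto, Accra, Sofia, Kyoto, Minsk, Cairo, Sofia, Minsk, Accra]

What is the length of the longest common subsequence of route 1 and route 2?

7

Taking Minsk at route 1[2]=route 2[1] → Minsk at route 1[3]=route 2[3] → Kyoto at route 1[8]=route 2[4] → Accra at route 1[9]=route 2[5] → Sofia at route 1[10]=route 2[6] → Kyoto at route 1[11]=route 2[7] → Sofia at route 1[12]=route 2[10] gives a common subsequence of length 7. The LCS DP gives dp[12][12] = 7, so this is optimal.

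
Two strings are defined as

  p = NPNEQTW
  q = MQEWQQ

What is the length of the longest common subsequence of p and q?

2

Pick E (p #4, q #3), then Q (p #5, q #6); all 2 characters appear in both, in order. dp[7][6] = 2 confirms this is the maximum.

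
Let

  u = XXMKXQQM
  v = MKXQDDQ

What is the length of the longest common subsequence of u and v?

Let dp[i][j] be the LCS length of the first i characters of u and the first j characters of v. dp[i][j] = dp[i-1][j-1]+1 when the i-th and j-th characters match, else max(dp[i-1][j], dp[i][j-1]).
    ·  M  K  X  Q  D  D  Q
 ·  0  0  0  0  0  0  0  0
 X  0  0  0  1  1  1  1  1
 X  0  0  0  1  1  1  1  1
 M  0  1  1  1  1  1  1  1
 K  0  1  2  2  2  2  2  2
 X  0  1  2  3  3  3  3  3
 Q  0  1  2  3  4  4  4  4
 Q  0  1  2  3  4  4  4  5
 M  0  1  2  3  4  4  4  5
dp[8][7] = 5. One LCS (by backtracking along matches): MKXQQ.

5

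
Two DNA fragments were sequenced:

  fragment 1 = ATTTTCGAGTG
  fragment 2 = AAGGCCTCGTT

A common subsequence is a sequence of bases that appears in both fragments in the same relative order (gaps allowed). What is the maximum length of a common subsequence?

5

Let dp[i][j] be the LCS length of the first i bases of fragment 1 and the first j bases of fragment 2. dp[i][j] = dp[i-1][j-1]+1 when the i-th and j-th bases match, else max(dp[i-1][j], dp[i][j-1]).
    ·  A  A  G  G  C  C  T  C  G  T  T
 ·  0  0  0  0  0  0  0  0  0  0  0  0
 A  0  1  1  1  1  1  1  1  1  1  1  1
 T  0  1  1  1  1  1  1  2  2  2  2  2
 T  0  1  1  1  1  1  1  2  2  2  3  3
 T  0  1  1  1  1  1  1  2  2  2  3  4
 T  0  1  1  1  1  1  1  2  2  2  3  4
 C  0  1  1  1  1  2  2  2  3  3  3  4
 G  0  1  1  2  2  2  2  2  3  4  4  4
 A  0  1  2  2  2  2  2  2  3  4  4  4
 G  0  1  2  3  3  3  3  3  3  4  4  4
 T  0  1  2  3  3  3  3  4  4  4  5  5
 G  0  1  2  3  4  4  4  4  4  5  5  5
dp[11][11] = 5. One LCS (by backtracking along matches): ATCGT.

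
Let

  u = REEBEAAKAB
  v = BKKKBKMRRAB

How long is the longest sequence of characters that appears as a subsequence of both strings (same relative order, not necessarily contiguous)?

4

Let dp[i][j] be the LCS length of the first i characters of u and the first j characters of v. dp[i][j] = dp[i-1][j-1]+1 when the i-th and j-th characters match, else max(dp[i-1][j], dp[i][j-1]).
    ·  B  K  K  K  B  K  M  R  R  A  B
 ·  0  0  0  0  0  0  0  0  0  0  0  0
 R  0  0  0  0  0  0  0  0  1  1  1  1
 E  0  0  0  0  0  0  0  0  1  1  1  1
 E  0  0  0  0  0  0  0  0  1  1  1  1
 B  0  1  1  1  1  1  1  1  1  1  1  2
 E  0  1  1  1  1  1  1  1  1  1  1  2
 A  0  1  1  1  1  1  1  1  1  1  2  2
 A  0  1  1  1  1  1  1  1  1  1  2  2
 K  0  1  2  2  2  2  2  2  2  2  2  2
 A  0  1  2  2  2  2  2  2  2  2  3  3
 B  0  1  2  2  2  3  3  3  3  3  3  4
dp[10][11] = 4. One LCS (by backtracking along matches): BKAB.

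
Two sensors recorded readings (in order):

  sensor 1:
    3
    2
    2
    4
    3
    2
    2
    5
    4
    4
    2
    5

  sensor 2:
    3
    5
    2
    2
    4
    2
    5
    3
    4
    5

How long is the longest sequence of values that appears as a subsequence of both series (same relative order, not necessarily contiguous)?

Let dp[i][j] be the LCS length of the first i values of sensor 1 and the first j values of sensor 2. dp[i][j] = dp[i-1][j-1]+1 when the i-th and j-th values match, else max(dp[i-1][j], dp[i][j-1]).
    ·  3  5  2  2  4  2  5  3  4  5
 ·  0  0  0  0  0  0  0  0  0  0  0
 3  0  1  1  1  1  1  1  1  1  1  1
 2  0  1  1  2  2  2  2  2  2  2  2
 2  0  1  1  2  3  3  3  3  3  3  3
 4  0  1  1  2  3  4  4  4  4  4  4
 3  0  1  1  2  3  4  4  4  5  5  5
 2  0  1  1  2  3  4  5  5  5  5  5
 2  0  1  1  2  3  4  5  5  5  5  5
 5  0  1  2  2  3  4  5  6  6  6  6
 4  0  1  2  2  3  4  5  6  6  7  7
 4  0  1  2  2  3  4  5  6  6  7  7
 2  0  1  2  3  3  4  5  6  6  7  7
 5  0  1  2  3  3  4  5  6  6  7  8
dp[12][10] = 8. One LCS (by backtracking along matches): 3, 2, 2, 4, 2, 5, 4, 5.

8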